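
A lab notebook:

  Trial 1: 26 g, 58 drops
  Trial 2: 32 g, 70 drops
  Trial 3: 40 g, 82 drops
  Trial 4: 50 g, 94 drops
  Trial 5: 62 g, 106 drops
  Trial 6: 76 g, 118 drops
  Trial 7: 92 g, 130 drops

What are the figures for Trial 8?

G: 26, 32, 40, 50, 62, 76, 92 → 110 (differences are 6, 8, 10, … (increasing by 2 each time)).
Drops goes 58, 70, 82, 94, 106, 118, 130 → 142 (+12 each step).
So the next record is 110 g, 142 drops.

110 g, 142 drops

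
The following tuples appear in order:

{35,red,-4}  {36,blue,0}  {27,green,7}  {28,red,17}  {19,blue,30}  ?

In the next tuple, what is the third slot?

46

Third slot: -4, 0, 7, 17, 30 → 46 (differences are 4, 7, 10, … (increasing by 3 each time)).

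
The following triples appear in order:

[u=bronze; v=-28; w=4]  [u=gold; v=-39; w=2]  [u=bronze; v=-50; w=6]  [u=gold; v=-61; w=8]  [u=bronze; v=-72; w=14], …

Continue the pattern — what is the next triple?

[u=gold; v=-83; w=22]

U: alternates bronze ↔ gold; bronze, gold, bronze, gold, bronze → gold.
V: −11 each step; -28, -39, -50, -61, -72 → -83.
W: 4, 2, 6, 8, 14 → 22 (each term is the sum of the two before it).
So the next triple is [u=gold; v=-83; w=22].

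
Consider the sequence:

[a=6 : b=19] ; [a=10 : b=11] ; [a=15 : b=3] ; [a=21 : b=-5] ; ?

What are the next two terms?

A: differences are 4, 5, 6, … (increasing by 1 each time); 6, 10, 15, 21 → 28 → 36.
For the b, −8 each step: 19, 11, 3, -5 → -13 → -21.
So the next two terms are [a=28 : b=-13] and [a=36 : b=-21].

[a=28 : b=-13], [a=36 : b=-21]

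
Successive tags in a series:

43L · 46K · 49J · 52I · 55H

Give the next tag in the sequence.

58G

First component: +3 each step; 43, 46, 49, 52, 55 → 58.
For the letter, letters move back 1 place in the alphabet: L, K, J, I, H → G.
So the next tag is 58G.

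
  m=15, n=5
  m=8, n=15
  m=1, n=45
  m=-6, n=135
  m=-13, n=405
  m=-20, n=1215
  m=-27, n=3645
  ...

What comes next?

M — −7 each step: 15, 8, 1, -6, -13, -20, -27 → -34.
N: 5, 15, 45, 135, 405, 1215, 3645 → 10935 (×3 each step).
So the next tuple is m=-34, n=10935.

m=-34, n=10935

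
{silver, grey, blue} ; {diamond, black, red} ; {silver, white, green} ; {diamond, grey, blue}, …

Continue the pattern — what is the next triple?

{silver, black, red}

Rank: silver, diamond, silver, diamond → silver (alternates silver ↔ diamond).
Shade: repeats grey → black → white, so grey, black, white, grey → black.
Colour: repeats blue → red → green, so blue, red, green, blue → red.
So the next triple is {silver, black, red}.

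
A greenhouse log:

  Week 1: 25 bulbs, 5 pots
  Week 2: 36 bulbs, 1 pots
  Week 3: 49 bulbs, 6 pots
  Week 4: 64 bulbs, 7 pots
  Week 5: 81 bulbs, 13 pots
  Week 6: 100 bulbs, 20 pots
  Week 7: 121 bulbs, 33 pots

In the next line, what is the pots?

Bulbs: perfect squares: 5², 6², 7², …; 25, 36, 49, 64, 81, 100, 121 → 144.
Pots: each term is the sum of the two before it, so 5, 1, 6, 7, 13, 20, 33 → 53.

53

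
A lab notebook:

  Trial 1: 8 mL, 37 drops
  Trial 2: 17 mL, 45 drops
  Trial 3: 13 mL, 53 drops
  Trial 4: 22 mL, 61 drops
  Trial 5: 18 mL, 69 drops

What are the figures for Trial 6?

For the mL, alternating steps +9, −4, +9, −4, …: 8, 17, 13, 22, 18 → 27.
Drops: +8 each step; 37, 45, 53, 61, 69 → 77.
Combining the parts gives 27 mL, 77 drops.

27 mL, 77 drops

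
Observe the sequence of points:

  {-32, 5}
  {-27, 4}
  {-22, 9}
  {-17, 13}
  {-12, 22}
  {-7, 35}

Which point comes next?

{-2, 57}

First value: -32, -27, -22, -17, -12, -7 → -2 (+5 each step).
Second value: each term is the sum of the two before it, so 5, 4, 9, 13, 22, 35 → 57.
Combining the parts gives {-2, 57}.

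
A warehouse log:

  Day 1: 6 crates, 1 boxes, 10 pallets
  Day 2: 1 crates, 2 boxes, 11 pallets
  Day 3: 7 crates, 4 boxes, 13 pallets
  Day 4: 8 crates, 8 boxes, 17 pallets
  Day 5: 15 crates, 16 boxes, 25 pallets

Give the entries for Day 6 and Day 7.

Crates: each term is the sum of the two before it; 6, 1, 7, 8, 15 → 23 → 38.
Boxes: ×2 each step; 1, 2, 4, 8, 16 → 32 → 64.
Pallets: always 9 more than the boxes; 10, 11, 13, 17, 25 → 41 → 73.
So the next two rows are 23 crates, 32 boxes, 41 pallets and 38 crates, 64 boxes, 73 pallets.

23 crates, 32 boxes, 41 pallets; 38 crates, 64 boxes, 73 pallets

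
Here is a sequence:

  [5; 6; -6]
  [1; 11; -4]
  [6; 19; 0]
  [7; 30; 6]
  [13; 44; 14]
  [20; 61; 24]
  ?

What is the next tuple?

[33; 81; 36]

For the first coordinate, each term is the sum of the two before it: 5, 1, 6, 7, 13, 20 → 33.
Second coordinate — differences are 5, 8, 11, … (increasing by 3 each time): 6, 11, 19, 30, 44, 61 → 81.
For the third coordinate, differences are 2, 4, 6, … (increasing by 2 each time): -6, -4, 0, 6, 14, 24 → 36.
So the next tuple is [33; 81; 36].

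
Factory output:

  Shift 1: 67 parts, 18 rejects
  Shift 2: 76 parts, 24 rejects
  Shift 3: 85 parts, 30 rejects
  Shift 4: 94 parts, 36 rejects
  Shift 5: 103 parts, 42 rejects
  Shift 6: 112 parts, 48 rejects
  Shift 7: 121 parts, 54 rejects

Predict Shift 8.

Parts: +9 each step; 67, 76, 85, 94, 103, 112, 121 → 130.
Rejects — +6 each step: 18, 24, 30, 36, 42, 48, 54 → 60.
Combining the parts gives 130 parts, 60 rejects.

130 parts, 60 rejects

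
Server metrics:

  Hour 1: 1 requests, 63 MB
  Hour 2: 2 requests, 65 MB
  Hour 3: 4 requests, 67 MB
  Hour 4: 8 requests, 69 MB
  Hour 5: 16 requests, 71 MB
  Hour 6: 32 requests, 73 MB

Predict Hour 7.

Requests — ×2 each step: 1, 2, 4, 8, 16, 32 → 64.
MB: +2 each step; 63, 65, 67, 69, 71, 73 → 75.
So the next row is 64 requests, 75 MB.

64 requests, 75 MB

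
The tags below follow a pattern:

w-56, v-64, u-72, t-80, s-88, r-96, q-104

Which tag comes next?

p-112

Letter: letters move back 1 place in the alphabet; w, v, u, t, s, r, q → p.
For the second component, +8 each step: 56, 64, 72, 80, 88, 96, 104 → 112.
So the next tag is p-112.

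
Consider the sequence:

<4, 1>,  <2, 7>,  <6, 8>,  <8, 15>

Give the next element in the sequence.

<14, 23>

First slot: each term is the sum of the two before it; 4, 2, 6, 8 → 14.
Second slot: 1, 7, 8, 15 → 23 (each term is the sum of the two before it).
Combining the parts gives <14, 23>.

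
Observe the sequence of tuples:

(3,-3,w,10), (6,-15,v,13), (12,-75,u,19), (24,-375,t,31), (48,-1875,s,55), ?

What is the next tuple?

First component — ×2 each step: 3, 6, 12, 24, 48 → 96.
Second component: ×5 each step; -3, -15, -75, -375, -1875 → -9375.
Letter: letters move back 1 place in the alphabet, so w, v, u, t, s → r.
Fourth component goes 10, 13, 19, 31, 55 → 103 (always 7 more than the first component).
Putting it together: (96,-9375,r,103).

(96,-9375,r,103)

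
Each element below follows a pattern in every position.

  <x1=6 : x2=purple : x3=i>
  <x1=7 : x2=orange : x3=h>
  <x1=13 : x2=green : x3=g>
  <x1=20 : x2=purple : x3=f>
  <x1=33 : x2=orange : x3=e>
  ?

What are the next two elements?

X1: 6, 7, 13, 20, 33 → 53 → 86 (each term is the sum of the two before it).
X2: purple, orange, green, purple, orange → green → purple (repeats purple → orange → green).
X3 goes i, h, g, f, e → d → c (letters move back 1 place in the alphabet).
So the next two elements are <x1=53 : x2=green : x3=d> and <x1=86 : x2=purple : x3=c>.

<x1=53 : x2=green : x3=d>, <x1=86 : x2=purple : x3=c>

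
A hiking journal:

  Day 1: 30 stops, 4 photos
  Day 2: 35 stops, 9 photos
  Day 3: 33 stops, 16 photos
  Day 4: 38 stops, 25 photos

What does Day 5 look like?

36 stops, 36 photos

For the stops, alternating steps +5, −2, +5, −2, …: 30, 35, 33, 38 → 36.
Photos: perfect squares: 2², 3², 4², …; 4, 9, 16, 25 → 36.
Combining the parts gives 36 stops, 36 photos.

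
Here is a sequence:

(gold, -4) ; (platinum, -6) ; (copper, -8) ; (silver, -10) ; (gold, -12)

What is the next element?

Metal — repeats gold → platinum → copper → silver: gold, platinum, copper, silver, gold → platinum.
Second component — −2 each step: -4, -6, -8, -10, -12 → -14.
Putting it together: (platinum, -14).

(platinum, -14)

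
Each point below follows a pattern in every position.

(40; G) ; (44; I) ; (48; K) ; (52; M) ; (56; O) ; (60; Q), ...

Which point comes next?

(64; S)

First part: +4 each step, so 40, 44, 48, 52, 56, 60 → 64.
Letter goes G, I, K, M, O, Q → S (letters move forward 2 places in the alphabet).
Putting it together: (64; S).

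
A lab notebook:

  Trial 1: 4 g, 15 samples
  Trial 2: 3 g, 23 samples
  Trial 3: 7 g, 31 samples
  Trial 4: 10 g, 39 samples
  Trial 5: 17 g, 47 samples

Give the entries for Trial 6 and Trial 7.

27 g, 55 samples; 44 g, 63 samples

For the g, each term is the sum of the two before it: 4, 3, 7, 10, 17 → 27 → 44.
Samples: 15, 23, 31, 39, 47 → 55 → 63 (+8 each step).
Putting the parts together: 27 g, 55 samples and then 44 g, 63 samples.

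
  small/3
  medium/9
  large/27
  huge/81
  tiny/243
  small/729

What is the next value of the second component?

2187

Second component — ×3 each step: 3, 9, 27, 81, 243, 729 → 2187.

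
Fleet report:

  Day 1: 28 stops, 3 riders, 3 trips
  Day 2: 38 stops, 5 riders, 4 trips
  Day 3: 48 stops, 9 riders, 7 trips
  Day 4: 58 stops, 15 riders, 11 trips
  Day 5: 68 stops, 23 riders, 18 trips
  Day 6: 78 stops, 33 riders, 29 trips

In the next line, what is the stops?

88

Stops: +10 each step; 28, 38, 48, 58, 68, 78 → 88.
Riders: 3, 5, 9, 15, 23, 33 → 45 (differences are 2, 4, 6, … (increasing by 2 each time)).
Trips: each term is the sum of the two before it, so 3, 4, 7, 11, 18, 29 → 47.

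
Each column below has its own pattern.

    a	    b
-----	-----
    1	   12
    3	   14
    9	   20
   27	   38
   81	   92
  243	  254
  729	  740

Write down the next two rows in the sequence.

Column a: ×3 each step; 1, 3, 9, 27, 81, 243, 729 → 2187 → 6561.
Column b: always 11 more than the column a; 12, 14, 20, 38, 92, 254, 740 → 2198 → 6572.
Putting the parts together: 2187  2198 and then 6561  6572.

2187  2198; 6561  6572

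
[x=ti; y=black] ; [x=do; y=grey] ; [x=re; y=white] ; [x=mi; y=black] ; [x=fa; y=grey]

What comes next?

X — runs through the solfège scale do→ti: ti, do, re, mi, fa → sol.
Y: repeats black → grey → white; black, grey, white, black, grey → white.
Combining the parts gives [x=sol; y=white].

[x=sol; y=white]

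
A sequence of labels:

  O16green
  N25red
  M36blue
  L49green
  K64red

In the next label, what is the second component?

81

Second component: perfect squares: 4², 5², 6², …, so 16, 25, 36, 49, 64 → 81.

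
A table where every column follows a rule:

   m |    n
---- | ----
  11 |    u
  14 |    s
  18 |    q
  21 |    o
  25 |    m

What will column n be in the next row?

k

Column m: alternating steps +3, +4, +3, +4, …; 11, 14, 18, 21, 25 → 28.
For the column n, letters move back 2 places in the alphabet: u, s, q, o, m → k.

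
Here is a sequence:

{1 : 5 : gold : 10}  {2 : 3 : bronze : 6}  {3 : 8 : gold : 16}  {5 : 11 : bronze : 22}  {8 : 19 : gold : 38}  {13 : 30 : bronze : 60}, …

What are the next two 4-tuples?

First entry: each term is the sum of the two before it, so 1, 2, 3, 5, 8, 13 → 21 → 34.
For the second entry, each term is the sum of the two before it: 5, 3, 8, 11, 19, 30 → 49 → 79.
Rank — alternates gold ↔ bronze: gold, bronze, gold, bronze, gold, bronze → gold → bronze.
Fourth entry — always 2 × the second entry: 10, 6, 16, 22, 38, 60 → 98 → 158.
Putting the parts together: {21 : 49 : gold : 98} and then {34 : 79 : bronze : 158}.

{21 : 49 : gold : 98}, {34 : 79 : bronze : 158}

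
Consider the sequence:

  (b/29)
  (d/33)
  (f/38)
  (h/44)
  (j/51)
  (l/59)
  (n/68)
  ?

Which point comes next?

(p/78)

Letter: letters move forward 2 places in the alphabet, so b, d, f, h, j, l, n → p.
Second component — differences are 4, 5, 6, … (increasing by 1 each time): 29, 33, 38, 44, 51, 59, 68 → 78.
Combining the parts gives (p/78).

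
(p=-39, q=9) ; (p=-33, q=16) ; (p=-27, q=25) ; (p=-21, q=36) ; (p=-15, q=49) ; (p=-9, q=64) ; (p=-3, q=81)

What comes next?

(p=3, q=100)

P: +6 each step; -39, -33, -27, -21, -15, -9, -3 → 3.
Q: perfect squares: 3², 4², 5², …; 9, 16, 25, 36, 49, 64, 81 → 100.
So the next tuple is (p=3, q=100).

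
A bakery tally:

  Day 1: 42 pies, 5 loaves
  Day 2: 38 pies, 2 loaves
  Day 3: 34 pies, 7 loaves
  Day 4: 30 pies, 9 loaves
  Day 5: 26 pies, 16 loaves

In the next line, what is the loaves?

For the loaves, each term is the sum of the two before it: 5, 2, 7, 9, 16 → 25.

25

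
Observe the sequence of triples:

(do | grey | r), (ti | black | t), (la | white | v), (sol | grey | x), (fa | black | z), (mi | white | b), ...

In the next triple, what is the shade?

grey

For the note, runs backward through the solfège scale do→ti: do, ti, la, sol, fa, mi → re.
Shade: grey, black, white, grey, black, white → grey (repeats grey → black → white).
Letter: letters move forward 2 places in the alphabet, wrapping Z→A; r, t, v, x, z, b → d.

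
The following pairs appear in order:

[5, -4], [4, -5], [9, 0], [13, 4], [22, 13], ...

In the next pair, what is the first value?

35

For the first value, each term is the sum of the two before it: 5, 4, 9, 13, 22 → 35.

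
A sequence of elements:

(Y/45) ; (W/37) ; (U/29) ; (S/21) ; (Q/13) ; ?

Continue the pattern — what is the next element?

Letter — letters move back 2 places in the alphabet: Y, W, U, S, Q → O.
Second part goes 45, 37, 29, 21, 13 → 5 (−8 each step).
Combining the parts gives (O/5).

(O/5)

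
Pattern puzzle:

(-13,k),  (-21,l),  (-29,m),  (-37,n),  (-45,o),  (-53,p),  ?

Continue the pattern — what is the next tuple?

(-61,q)

For the first value, −8 each step: -13, -21, -29, -37, -45, -53 → -61.
Letter — letters move forward 1 place in the alphabet: k, l, m, n, o, p → q.
So the next tuple is (-61,q).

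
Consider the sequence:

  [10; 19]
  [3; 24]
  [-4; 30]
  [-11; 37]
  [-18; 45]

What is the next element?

First entry: −7 each step, so 10, 3, -4, -11, -18 → -25.
Second entry: differences are 5, 6, 7, … (increasing by 1 each time); 19, 24, 30, 37, 45 → 54.
So the next element is [-25; 54].

[-25; 54]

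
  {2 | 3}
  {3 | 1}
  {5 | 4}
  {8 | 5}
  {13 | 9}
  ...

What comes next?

First value: each term is the sum of the two before it; 2, 3, 5, 8, 13 → 21.
Second value: each term is the sum of the two before it, so 3, 1, 4, 5, 9 → 14.
Combining the parts gives {21 | 14}.

{21 | 14}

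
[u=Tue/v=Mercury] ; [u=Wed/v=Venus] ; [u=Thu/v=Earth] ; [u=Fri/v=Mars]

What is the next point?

U: Tue, Wed, Thu, Fri → Sat (runs through the weekdays Mon→Sun).
V — runs through the planets Mercury→Neptune: Mercury, Venus, Earth, Mars → Jupiter.
Putting it together: [u=Sat/v=Jupiter].

[u=Sat/v=Jupiter]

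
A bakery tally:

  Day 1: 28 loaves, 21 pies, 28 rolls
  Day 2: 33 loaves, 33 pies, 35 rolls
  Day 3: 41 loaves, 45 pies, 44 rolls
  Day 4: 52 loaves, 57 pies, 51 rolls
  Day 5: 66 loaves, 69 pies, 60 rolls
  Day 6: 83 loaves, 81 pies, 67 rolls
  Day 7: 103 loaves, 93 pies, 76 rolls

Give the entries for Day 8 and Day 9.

Loaves: differences are 5, 8, 11, … (increasing by 3 each time); 28, 33, 41, 52, 66, 83, 103 → 126 → 152.
Pies — +12 each step: 21, 33, 45, 57, 69, 81, 93 → 105 → 117.
Rolls — alternating steps +7, +9, +7, +9, …: 28, 35, 44, 51, 60, 67, 76 → 83 → 92.
So the next two lines are 126 loaves, 105 pies, 83 rolls and 152 loaves, 117 pies, 92 rolls.

126 loaves, 105 pies, 83 rolls; 152 loaves, 117 pies, 92 rolls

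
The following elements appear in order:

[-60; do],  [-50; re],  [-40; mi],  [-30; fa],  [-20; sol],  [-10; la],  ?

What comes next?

First coordinate: -60, -50, -40, -30, -20, -10 → 0 (+10 each step).
Note: runs through the solfège scale do→ti, so do, re, mi, fa, sol, la → ti.
So the next element is [0; ti].

[0; ti]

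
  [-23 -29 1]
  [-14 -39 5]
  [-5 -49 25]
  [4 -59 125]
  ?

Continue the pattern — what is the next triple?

[13 -69 625]

First value goes -23, -14, -5, 4 → 13 (+9 each step).
Second value — −10 each step: -29, -39, -49, -59 → -69.
Third value: ×5 each step, so 1, 5, 25, 125 → 625.
Combining the parts gives [13 -69 625].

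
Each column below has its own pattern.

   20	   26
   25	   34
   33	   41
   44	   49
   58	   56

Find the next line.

75  64

First component: 20, 25, 33, 44, 58 → 75 (differences are 5, 8, 11, … (increasing by 3 each time)).
Second component — alternating steps +8, +7, +8, +7, …: 26, 34, 41, 49, 56 → 64.
Putting it together: 75  64.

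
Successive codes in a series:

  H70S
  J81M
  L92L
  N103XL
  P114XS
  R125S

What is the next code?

T136M

Letter: letters move forward 2 places in the alphabet; H, J, L, N, P, R → T.
For the second component, +11 each step: 70, 81, 92, 103, 114, 125 → 136.
Size: S, M, L, XL, XS, S → M (repeats S → M → L → XL → XS).
Putting it together: T136M.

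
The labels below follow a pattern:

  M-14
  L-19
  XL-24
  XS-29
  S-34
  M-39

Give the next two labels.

L-44, XL-49

Size: repeats M → L → XL → XS → S; M, L, XL, XS, S, M → L → XL.
Second component — +5 each step: 14, 19, 24, 29, 34, 39 → 44 → 49.
So the next two labels are L-44 and XL-49.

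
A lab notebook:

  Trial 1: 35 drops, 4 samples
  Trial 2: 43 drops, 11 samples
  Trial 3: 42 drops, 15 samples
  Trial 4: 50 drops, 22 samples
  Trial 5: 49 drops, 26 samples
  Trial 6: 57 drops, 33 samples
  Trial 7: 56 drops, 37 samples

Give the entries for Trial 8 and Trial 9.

Drops — alternating steps +8, −1, +8, −1, …: 35, 43, 42, 50, 49, 57, 56 → 64 → 63.
Samples: alternating steps +7, +4, +7, +4, …; 4, 11, 15, 22, 26, 33, 37 → 44 → 48.
So the next two records are 64 drops, 44 samples and 63 drops, 48 samples.

64 drops, 44 samples; 63 drops, 48 samples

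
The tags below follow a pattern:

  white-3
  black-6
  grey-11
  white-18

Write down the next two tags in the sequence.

black-27 then grey-38

Shade: repeats white → black → grey; white, black, grey, white → black → grey.
For the second component, differences are 3, 5, 7, … (increasing by 2 each time): 3, 6, 11, 18 → 27 → 38.
Putting the parts together: black-27 and then grey-38.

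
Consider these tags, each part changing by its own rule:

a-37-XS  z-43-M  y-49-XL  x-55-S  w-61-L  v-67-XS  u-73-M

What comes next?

t-79-XL

Letter — letters move back 1 place in the alphabet, wrapping A→Z: a, z, y, x, w, v, u → t.
For the second component, +6 each step: 37, 43, 49, 55, 61, 67, 73 → 79.
Size: repeats XS → M → XL → S → L; XS, M, XL, S, L, XS, M → XL.
Combining the parts gives t-79-XL.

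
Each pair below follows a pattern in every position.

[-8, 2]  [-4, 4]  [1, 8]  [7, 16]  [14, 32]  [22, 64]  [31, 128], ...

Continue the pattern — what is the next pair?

[41, 256]

First component — differences are 4, 5, 6, … (increasing by 1 each time): -8, -4, 1, 7, 14, 22, 31 → 41.
Second component goes 2, 4, 8, 16, 32, 64, 128 → 256 (×2 each step).
So the next pair is [41, 256].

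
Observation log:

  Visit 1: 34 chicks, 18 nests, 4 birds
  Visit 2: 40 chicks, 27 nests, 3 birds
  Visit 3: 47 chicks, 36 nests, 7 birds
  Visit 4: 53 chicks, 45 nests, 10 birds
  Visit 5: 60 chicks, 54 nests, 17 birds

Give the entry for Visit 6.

66 chicks, 63 nests, 27 birds

For the chicks, alternating steps +6, +7, +6, +7, …: 34, 40, 47, 53, 60 → 66.
For the nests, +9 each step: 18, 27, 36, 45, 54 → 63.
For the birds, each term is the sum of the two before it: 4, 3, 7, 10, 17 → 27.
Putting it together: 66 chicks, 63 nests, 27 birds.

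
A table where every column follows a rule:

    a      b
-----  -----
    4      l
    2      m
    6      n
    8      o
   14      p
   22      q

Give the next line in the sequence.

36  r

Column a — each term is the sum of the two before it: 4, 2, 6, 8, 14, 22 → 36.
Column b: l, m, n, o, p, q → r (letters move forward 1 place in the alphabet).
Combining the parts gives 36  r.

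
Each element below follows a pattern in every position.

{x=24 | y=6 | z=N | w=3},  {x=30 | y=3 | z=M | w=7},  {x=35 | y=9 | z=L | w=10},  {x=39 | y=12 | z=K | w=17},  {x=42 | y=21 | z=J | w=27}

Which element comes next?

X — differences are 6, 5, 4, … (decreasing by 1 each time): 24, 30, 35, 39, 42 → 44.
For the y, each term is the sum of the two before it: 6, 3, 9, 12, 21 → 33.
Z: letters move back 1 place in the alphabet, so N, M, L, K, J → I.
W: 3, 7, 10, 17, 27 → 44 (each term is the sum of the two before it).
Combining the parts gives {x=44 | y=33 | z=I | w=44}.

{x=44 | y=33 | z=I | w=44}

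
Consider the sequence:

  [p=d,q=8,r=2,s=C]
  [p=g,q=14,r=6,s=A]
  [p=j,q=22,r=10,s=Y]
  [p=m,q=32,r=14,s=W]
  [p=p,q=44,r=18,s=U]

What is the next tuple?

[p=s,q=58,r=22,s=S]

P goes d, g, j, m, p → s (letters move forward 3 places in the alphabet).
Q: differences are 6, 8, 10, … (increasing by 2 each time); 8, 14, 22, 32, 44 → 58.
R goes 2, 6, 10, 14, 18 → 22 (+4 each step).
S: letters move back 2 places in the alphabet, wrapping A→Z; C, A, Y, W, U → S.
Putting it together: [p=s,q=58,r=22,s=S].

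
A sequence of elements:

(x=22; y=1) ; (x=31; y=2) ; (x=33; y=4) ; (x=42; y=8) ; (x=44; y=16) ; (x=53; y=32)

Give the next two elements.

X goes 22, 31, 33, 42, 44, 53 → 55 → 64 (alternating steps +9, +2, +9, +2, …).
Y — ×2 each step: 1, 2, 4, 8, 16, 32 → 64 → 128.
Putting the parts together: (x=55; y=64) and then (x=64; y=128).

(x=55; y=64), (x=64; y=128)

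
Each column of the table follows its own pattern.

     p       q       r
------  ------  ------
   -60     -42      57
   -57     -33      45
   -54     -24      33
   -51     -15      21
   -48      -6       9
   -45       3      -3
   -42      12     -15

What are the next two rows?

-39  21  -27; -36  30  -39

For the column p, +3 each step: -60, -57, -54, -51, -48, -45, -42 → -39 → -36.
Column q: +9 each step; -42, -33, -24, -15, -6, 3, 12 → 21 → 30.
Column r — −12 each step: 57, 45, 33, 21, 9, -3, -15 → -27 → -39.
So the next two rows are -39  21  -27 and -36  30  -39.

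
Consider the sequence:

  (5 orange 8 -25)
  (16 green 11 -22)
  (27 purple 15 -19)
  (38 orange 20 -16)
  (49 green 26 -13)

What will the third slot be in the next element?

33

Third slot: differences are 3, 4, 5, … (increasing by 1 each time), so 8, 11, 15, 20, 26 → 33.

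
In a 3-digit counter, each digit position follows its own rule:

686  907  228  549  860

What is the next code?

First digit — +3 each step, mod 10: 6, 9, 2, 5, 8 → 1.
Second digit — +2 each step, mod 10: 8, 0, 2, 4, 6 → 8.
Third digit goes 6, 7, 8, 9, 0 → 1 (+1 each step, mod 10).
Putting it together: 181.

181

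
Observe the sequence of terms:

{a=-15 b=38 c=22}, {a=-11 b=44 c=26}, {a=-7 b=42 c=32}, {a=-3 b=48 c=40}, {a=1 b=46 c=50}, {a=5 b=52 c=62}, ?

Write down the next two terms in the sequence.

{a=9 b=50 c=76}, {a=13 b=56 c=92}

A: +4 each step, so -15, -11, -7, -3, 1, 5 → 9 → 13.
B: 38, 44, 42, 48, 46, 52 → 50 → 56 (alternating steps +6, −2, +6, −2, …).
C: differences are 4, 6, 8, … (increasing by 2 each time); 22, 26, 32, 40, 50, 62 → 76 → 92.
So the next two terms are {a=9 b=50 c=76} and {a=13 b=56 c=92}.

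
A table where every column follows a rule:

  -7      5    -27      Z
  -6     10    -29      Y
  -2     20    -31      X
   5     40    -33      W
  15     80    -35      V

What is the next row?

For the first component, differences are 1, 4, 7, … (increasing by 3 each time): -7, -6, -2, 5, 15 → 28.
Second component: ×2 each step; 5, 10, 20, 40, 80 → 160.
Third component: -27, -29, -31, -33, -35 → -37 (−2 each step).
Letter: letters move back 1 place in the alphabet, so Z, Y, X, W, V → U.
So the next row is 28  160  -37  U.

28  160  -37  U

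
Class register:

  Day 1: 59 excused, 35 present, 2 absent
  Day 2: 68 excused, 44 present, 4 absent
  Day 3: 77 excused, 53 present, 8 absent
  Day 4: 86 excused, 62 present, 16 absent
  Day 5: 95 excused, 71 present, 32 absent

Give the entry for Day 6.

104 excused, 80 present, 64 absent

Excused goes 59, 68, 77, 86, 95 → 104 (+9 each step).
Present: 35, 44, 53, 62, 71 → 80 (+9 each step).
For the absent, ×2 each step: 2, 4, 8, 16, 32 → 64.
So the next record is 104 excused, 80 present, 64 absent.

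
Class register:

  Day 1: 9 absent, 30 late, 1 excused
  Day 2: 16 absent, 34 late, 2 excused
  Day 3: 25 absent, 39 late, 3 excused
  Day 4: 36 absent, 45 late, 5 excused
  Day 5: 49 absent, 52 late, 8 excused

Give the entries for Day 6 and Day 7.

64 absent, 60 late, 13 excused; 81 absent, 69 late, 21 excused

Absent: 9, 16, 25, 36, 49 → 64 → 81 (perfect squares: 3², 4², 5², …).
Late goes 30, 34, 39, 45, 52 → 60 → 69 (differences are 4, 5, 6, … (increasing by 1 each time)).
Excused: 1, 2, 3, 5, 8 → 13 → 21 (each term is the sum of the two before it).
Putting the parts together: 64 absent, 60 late, 13 excused and then 81 absent, 69 late, 21 excused.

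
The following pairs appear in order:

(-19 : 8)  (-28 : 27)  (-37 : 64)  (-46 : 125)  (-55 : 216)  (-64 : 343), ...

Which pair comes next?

(-73 : 512)

First component: -19, -28, -37, -46, -55, -64 → -73 (−9 each step).
Second component: perfect cubes: 2³, 3³, 4³, …, so 8, 27, 64, 125, 216, 343 → 512.
Putting it together: (-73 : 512).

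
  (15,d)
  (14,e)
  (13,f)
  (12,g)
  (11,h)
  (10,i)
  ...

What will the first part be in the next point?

First part: −1 each step, so 15, 14, 13, 12, 11, 10 → 9.

9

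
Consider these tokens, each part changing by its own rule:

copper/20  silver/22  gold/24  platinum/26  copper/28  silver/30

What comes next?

Metal goes copper, silver, gold, platinum, copper, silver → gold (repeats copper → silver → gold → platinum).
Second component: 20, 22, 24, 26, 28, 30 → 32 (+2 each step).
Combining the parts gives gold/32.

gold/32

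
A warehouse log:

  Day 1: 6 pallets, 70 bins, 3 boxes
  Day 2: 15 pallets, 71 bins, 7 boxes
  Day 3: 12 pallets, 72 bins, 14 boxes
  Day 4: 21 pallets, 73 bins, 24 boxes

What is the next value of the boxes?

Pallets: 6, 15, 12, 21 → 18 (alternating steps +9, −3, +9, −3, …).
Bins — +1 each step: 70, 71, 72, 73 → 74.
Boxes goes 3, 7, 14, 24 → 37 (differences are 4, 7, 10, … (increasing by 3 each time)).

37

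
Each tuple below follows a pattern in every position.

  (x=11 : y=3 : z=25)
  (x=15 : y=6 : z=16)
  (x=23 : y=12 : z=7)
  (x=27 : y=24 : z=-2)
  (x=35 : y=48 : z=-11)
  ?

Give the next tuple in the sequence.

(x=39 : y=96 : z=-20)

For the x, alternating steps +4, +8, +4, +8, …: 11, 15, 23, 27, 35 → 39.
Y — ×2 each step: 3, 6, 12, 24, 48 → 96.
Z — −9 each step: 25, 16, 7, -2, -11 → -20.
Putting it together: (x=39 : y=96 : z=-20).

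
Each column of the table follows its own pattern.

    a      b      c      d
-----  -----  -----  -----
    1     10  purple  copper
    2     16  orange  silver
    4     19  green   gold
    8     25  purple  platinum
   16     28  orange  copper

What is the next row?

32  34  green  silver

Column a — ×2 each step: 1, 2, 4, 8, 16 → 32.
Column b: alternating steps +6, +3, +6, +3, …, so 10, 16, 19, 25, 28 → 34.
Column c: repeats purple → orange → green; purple, orange, green, purple, orange → green.
Column d goes copper, silver, gold, platinum, copper → silver (repeats copper → silver → gold → platinum).
Putting it together: 32  34  green  silver.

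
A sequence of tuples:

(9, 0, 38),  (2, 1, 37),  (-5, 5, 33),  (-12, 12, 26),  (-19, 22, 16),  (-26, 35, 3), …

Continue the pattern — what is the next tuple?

(-33, 51, -13)

First value: 9, 2, -5, -12, -19, -26 → -33 (−7 each step).
For the second value, differences are 1, 4, 7, … (increasing by 3 each time): 0, 1, 5, 12, 22, 35 → 51.
Third value: together with the second value always sums to 38, so 38, 37, 33, 26, 16, 3 → -13.
So the next tuple is (-33, 51, -13).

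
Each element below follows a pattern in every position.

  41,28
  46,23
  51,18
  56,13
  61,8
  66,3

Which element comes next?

First entry: +5 each step; 41, 46, 51, 56, 61, 66 → 71.
Second entry: together with the first entry always sums to 69, so 28, 23, 18, 13, 8, 3 → -2.
Putting it together: 71,-2.

71,-2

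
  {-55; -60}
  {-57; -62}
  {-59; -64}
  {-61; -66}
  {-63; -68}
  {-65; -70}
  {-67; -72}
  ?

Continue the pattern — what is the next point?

First value: −2 each step, so -55, -57, -59, -61, -63, -65, -67 → -69.
Second value: always 5 less than the first value; -60, -62, -64, -66, -68, -70, -72 → -74.
Combining the parts gives {-69; -74}.

{-69; -74}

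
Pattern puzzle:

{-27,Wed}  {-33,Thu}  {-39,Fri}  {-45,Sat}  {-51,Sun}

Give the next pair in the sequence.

First part goes -27, -33, -39, -45, -51 → -57 (−6 each step).
For the day, runs through the weekdays Mon→Sun: Wed, Thu, Fri, Sat, Sun → Mon.
Putting it together: {-57,Mon}.

{-57,Mon}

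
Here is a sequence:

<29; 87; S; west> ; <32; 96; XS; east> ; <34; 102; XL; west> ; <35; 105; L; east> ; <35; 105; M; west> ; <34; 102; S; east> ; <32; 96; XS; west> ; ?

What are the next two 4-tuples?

First entry goes 29, 32, 34, 35, 35, 34, 32 → 29 → 25 (differences are 3, 2, 1, … (decreasing by 1 each time)).
Second entry: always 3 × the first entry, so 87, 96, 102, 105, 105, 102, 96 → 87 → 75.
Size: S, XS, XL, L, M, S, XS → XL → L (repeats S → XS → XL → L → M).
For the direction, alternates west ↔ east: west, east, west, east, west, east, west → east → west.
Putting the parts together: <29; 87; XL; east> and then <25; 75; L; west>.

<29; 87; XL; east>, <25; 75; L; west>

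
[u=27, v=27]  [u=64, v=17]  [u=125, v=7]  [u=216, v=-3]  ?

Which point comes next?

[u=343, v=-13]

U: 27, 64, 125, 216 → 343 (perfect cubes: 3³, 4³, 5³, …).
V: −10 each step; 27, 17, 7, -3 → -13.
Putting it together: [u=343, v=-13].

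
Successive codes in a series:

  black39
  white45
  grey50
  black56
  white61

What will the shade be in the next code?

grey

For the shade, repeats black → white → grey: black, white, grey, black, white → grey.
Second component: 39, 45, 50, 56, 61 → 67 (alternating steps +6, +5, +6, +5, …).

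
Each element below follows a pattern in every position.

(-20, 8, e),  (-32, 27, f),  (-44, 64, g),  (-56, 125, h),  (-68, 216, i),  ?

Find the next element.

For the first slot, −12 each step: -20, -32, -44, -56, -68 → -80.
Second slot goes 8, 27, 64, 125, 216 → 343 (perfect cubes: 2³, 3³, 4³, …).
Letter goes e, f, g, h, i → j (letters move forward 1 place in the alphabet).
Combining the parts gives (-80, 343, j).

(-80, 343, j)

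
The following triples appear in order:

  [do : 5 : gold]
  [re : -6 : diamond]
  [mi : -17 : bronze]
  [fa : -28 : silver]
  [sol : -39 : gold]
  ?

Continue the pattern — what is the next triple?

Note: runs through the solfège scale do→ti, so do, re, mi, fa, sol → la.
Second coordinate — −11 each step: 5, -6, -17, -28, -39 → -50.
Rank: repeats gold → diamond → bronze → silver; gold, diamond, bronze, silver, gold → diamond.
Putting it together: [la : -50 : diamond].

[la : -50 : diamond]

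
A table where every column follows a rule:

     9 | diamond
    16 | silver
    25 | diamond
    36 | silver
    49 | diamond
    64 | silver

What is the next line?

First component: perfect squares: 3², 4², 5², …; 9, 16, 25, 36, 49, 64 → 81.
Rank goes diamond, silver, diamond, silver, diamond, silver → diamond (alternates diamond ↔ silver).
Combining the parts gives 81  diamond.

81  diamond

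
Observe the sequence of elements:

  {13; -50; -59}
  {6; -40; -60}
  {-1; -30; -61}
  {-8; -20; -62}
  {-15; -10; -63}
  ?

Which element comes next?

First component: −7 each step, so 13, 6, -1, -8, -15 → -22.
Second component: -50, -40, -30, -20, -10 → 0 (+10 each step).
For the third component, −1 each step: -59, -60, -61, -62, -63 → -64.
Putting it together: {-22; 0; -64}.

{-22; 0; -64}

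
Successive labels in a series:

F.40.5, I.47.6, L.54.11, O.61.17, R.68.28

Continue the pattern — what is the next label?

U.75.45

Letter: letters move forward 3 places in the alphabet; F, I, L, O, R → U.
Second component: +7 each step; 40, 47, 54, 61, 68 → 75.
Third component goes 5, 6, 11, 17, 28 → 45 (each term is the sum of the two before it).
So the next label is U.75.45.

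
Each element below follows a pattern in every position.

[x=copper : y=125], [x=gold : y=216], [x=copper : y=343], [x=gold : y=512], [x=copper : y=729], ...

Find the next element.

[x=gold : y=1000]

X: copper, gold, copper, gold, copper → gold (alternates copper ↔ gold).
Y — perfect cubes: 5³, 6³, 7³, …: 125, 216, 343, 512, 729 → 1000.
So the next element is [x=gold : y=1000].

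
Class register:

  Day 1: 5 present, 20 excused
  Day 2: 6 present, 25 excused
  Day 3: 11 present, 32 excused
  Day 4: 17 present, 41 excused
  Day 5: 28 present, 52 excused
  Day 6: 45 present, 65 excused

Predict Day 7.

73 present, 80 excused

Present: each term is the sum of the two before it, so 5, 6, 11, 17, 28, 45 → 73.
Excused goes 20, 25, 32, 41, 52, 65 → 80 (differences are 5, 7, 9, … (increasing by 2 each time)).
Putting it together: 73 present, 80 excused.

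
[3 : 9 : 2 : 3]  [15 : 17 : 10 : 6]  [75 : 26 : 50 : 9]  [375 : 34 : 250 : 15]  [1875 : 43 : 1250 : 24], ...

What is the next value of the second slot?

For the second slot, alternating steps +8, +9, +8, +9, …: 9, 17, 26, 34, 43 → 51.

51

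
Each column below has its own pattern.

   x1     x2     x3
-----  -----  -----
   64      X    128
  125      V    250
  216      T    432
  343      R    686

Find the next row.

512  P  1024

Column x1: 64, 125, 216, 343 → 512 (perfect cubes: 4³, 5³, 6³, …).
Column x2: X, V, T, R → P (letters move back 2 places in the alphabet).
For the column x3, always 2 × the column x1: 128, 250, 432, 686 → 1024.
Combining the parts gives 512  P  1024.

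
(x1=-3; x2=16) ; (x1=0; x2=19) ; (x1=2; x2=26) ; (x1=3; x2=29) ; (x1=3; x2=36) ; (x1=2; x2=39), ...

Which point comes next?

(x1=0; x2=46)

X1: differences are 3, 2, 1, … (decreasing by 1 each time); -3, 0, 2, 3, 3, 2 → 0.
X2: 16, 19, 26, 29, 36, 39 → 46 (alternating steps +3, +7, +3, +7, …).
So the next point is (x1=0; x2=46).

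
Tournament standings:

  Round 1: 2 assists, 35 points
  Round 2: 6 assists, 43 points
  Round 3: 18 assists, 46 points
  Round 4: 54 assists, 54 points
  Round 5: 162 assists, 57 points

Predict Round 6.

Assists: 2, 6, 18, 54, 162 → 486 (×3 each step).
Points: alternating steps +8, +3, +8, +3, …, so 35, 43, 46, 54, 57 → 65.
So the next line is 486 assists, 65 points.

486 assists, 65 points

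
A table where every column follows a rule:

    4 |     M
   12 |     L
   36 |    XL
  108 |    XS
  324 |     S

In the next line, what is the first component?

972

First component: ×3 each step; 4, 12, 36, 108, 324 → 972.
Size: M, L, XL, XS, S → M (runs through clothing sizes XS→XL).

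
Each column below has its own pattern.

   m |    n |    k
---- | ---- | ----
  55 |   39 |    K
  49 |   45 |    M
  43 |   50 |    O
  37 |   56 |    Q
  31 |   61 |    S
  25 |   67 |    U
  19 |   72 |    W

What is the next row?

13  78  Y

Column m: 55, 49, 43, 37, 31, 25, 19 → 13 (−6 each step).
Column n — alternating steps +6, +5, +6, +5, …: 39, 45, 50, 56, 61, 67, 72 → 78.
Column k goes K, M, O, Q, S, U, W → Y (letters move forward 2 places in the alphabet).
So the next row is 13  78  Y.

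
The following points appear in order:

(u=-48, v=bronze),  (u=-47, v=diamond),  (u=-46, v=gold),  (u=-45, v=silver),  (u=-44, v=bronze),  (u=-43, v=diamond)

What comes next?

(u=-42, v=gold)

For the u, +1 each step: -48, -47, -46, -45, -44, -43 → -42.
V: bronze, diamond, gold, silver, bronze, diamond → gold (repeats bronze → diamond → gold → silver).
Putting it together: (u=-42, v=gold).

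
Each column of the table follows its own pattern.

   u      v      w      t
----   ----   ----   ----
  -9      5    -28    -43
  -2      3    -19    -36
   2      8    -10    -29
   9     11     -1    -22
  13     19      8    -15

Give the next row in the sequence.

Column u goes -9, -2, 2, 9, 13 → 20 (alternating steps +7, +4, +7, +4, …).
Column v: each term is the sum of the two before it; 5, 3, 8, 11, 19 → 30.
Column w: +9 each step, so -28, -19, -10, -1, 8 → 17.
Column t: +7 each step, so -43, -36, -29, -22, -15 → -8.
So the next row is 20  30  17  -8.

20  30  17  -8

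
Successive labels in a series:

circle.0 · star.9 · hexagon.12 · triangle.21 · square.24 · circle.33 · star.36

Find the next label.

Shape goes circle, star, hexagon, triangle, square, circle, star → hexagon (repeats circle → star → hexagon → triangle → square).
Second component: 0, 9, 12, 21, 24, 33, 36 → 45 (alternating steps +9, +3, +9, +3, …).
So the next label is hexagon.45.

hexagon.45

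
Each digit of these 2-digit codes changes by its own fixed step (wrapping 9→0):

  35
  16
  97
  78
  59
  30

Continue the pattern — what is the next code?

For the first digit, −2 each step, mod 10: 3, 1, 9, 7, 5, 3 → 1.
Second digit goes 5, 6, 7, 8, 9, 0 → 1 (+1 each step, mod 10).
Combining the parts gives 11.

11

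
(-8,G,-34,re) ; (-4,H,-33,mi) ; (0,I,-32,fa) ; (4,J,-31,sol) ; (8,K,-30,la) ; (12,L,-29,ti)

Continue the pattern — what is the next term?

First coordinate — +4 each step: -8, -4, 0, 4, 8, 12 → 16.
Letter goes G, H, I, J, K, L → M (letters move forward 1 place in the alphabet).
Third coordinate: +1 each step, so -34, -33, -32, -31, -30, -29 → -28.
For the note, runs through the solfège scale do→ti: re, mi, fa, sol, la, ti → do.
So the next term is (16,M,-28,do).

(16,M,-28,do)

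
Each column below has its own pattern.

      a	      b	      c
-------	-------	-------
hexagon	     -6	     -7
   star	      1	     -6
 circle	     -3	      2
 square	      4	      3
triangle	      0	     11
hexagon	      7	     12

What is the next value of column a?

star

Column a goes hexagon, star, circle, square, triangle, hexagon → star (repeats hexagon → star → circle → square → triangle).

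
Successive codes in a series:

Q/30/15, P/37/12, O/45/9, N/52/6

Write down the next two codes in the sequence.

M/60/3, L/67/0

Letter: Q, P, O, N → M → L (letters move back 1 place in the alphabet).
Second component goes 30, 37, 45, 52 → 60 → 67 (alternating steps +7, +8, +7, +8, …).
Third component: −3 each step, so 15, 12, 9, 6 → 3 → 0.
Putting the parts together: M/60/3 and then L/67/0.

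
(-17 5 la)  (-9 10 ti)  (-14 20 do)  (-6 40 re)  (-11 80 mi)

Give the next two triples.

(-3 160 fa), (-8 320 sol)

First coordinate goes -17, -9, -14, -6, -11 → -3 → -8 (alternating steps +8, −5, +8, −5, …).
Second coordinate: ×2 each step; 5, 10, 20, 40, 80 → 160 → 320.
Note: runs through the solfège scale do→ti, so la, ti, do, re, mi → fa → sol.
So the next two triples are (-3 160 fa) and (-8 320 sol).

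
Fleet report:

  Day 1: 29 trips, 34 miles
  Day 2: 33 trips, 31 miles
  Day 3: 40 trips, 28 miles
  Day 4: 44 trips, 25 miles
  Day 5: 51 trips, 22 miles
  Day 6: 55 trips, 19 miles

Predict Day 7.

Trips goes 29, 33, 40, 44, 51, 55 → 62 (alternating steps +4, +7, +4, +7, …).
Miles goes 34, 31, 28, 25, 22, 19 → 16 (−3 each step).
Putting it together: 62 trips, 16 miles.

62 trips, 16 miles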